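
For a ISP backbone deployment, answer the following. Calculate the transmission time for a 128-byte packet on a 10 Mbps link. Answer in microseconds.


Given: packet = 128 bytes, bandwidth = 10 Mbps
Packet in bits = 128 * 8 = 1024 bits
Bandwidth = 10 * 10^6 = 10000000 bps
Time = 1024 / 10000000 seconds
Time in us = 1024 * 10^6 / 10000000 = 102.4

102.4


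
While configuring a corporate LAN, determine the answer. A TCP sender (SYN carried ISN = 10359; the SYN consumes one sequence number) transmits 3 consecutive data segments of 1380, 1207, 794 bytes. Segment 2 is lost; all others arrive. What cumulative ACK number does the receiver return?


SYN uses sequence number 10359; first data byte = ISN + 1 = 10360.
Segment 1: SEQ = 10360, len = 1380 B, covers [10360, 11739]
Segment 2: SEQ = 11740, len = 1207 B, covers [11740, 12946] [LOST]
Segment 3: SEQ = 12947, len = 794 B, covers [12947, 13740]
In-order data received: bytes [10360, 11739] (segments 1..1).
Segment 2 missing -> gap begins at byte 11740; later segments buffered out of order.
Cumulative ACK = next expected in-order byte = 10360 + 1380 = 11740

11740


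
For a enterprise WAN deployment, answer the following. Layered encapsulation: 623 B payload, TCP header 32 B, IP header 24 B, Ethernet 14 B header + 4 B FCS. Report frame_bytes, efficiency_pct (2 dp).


TCP segment = 623 + 32 = 655 B
IP packet = 655 + 24 = 679 B
Ethernet frame = 679 + 14 + 4 = 697 B
Efficiency = app / frame = 623 / 697 = 0.893831 = 89.3831% -> 89.38% (2 dp)

697, 89.38


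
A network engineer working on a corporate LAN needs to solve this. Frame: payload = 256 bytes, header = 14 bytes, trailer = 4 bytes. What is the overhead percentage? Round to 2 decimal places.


Given: payload = 256 B, header = 14 B, trailer = 4 B
Overhead bytes = header + trailer = 14 + 4 = 18
Total frame = payload + overhead = 256 + 18 = 274
Overhead % = 18 / 274 * 100 = 6.5693% -> 6.57% (2 dp)

6.57


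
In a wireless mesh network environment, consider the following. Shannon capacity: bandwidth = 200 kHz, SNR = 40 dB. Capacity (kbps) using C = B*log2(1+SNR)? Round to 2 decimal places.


Given: B = 200 kHz, SNR = 40 dB
SNR linear = 10^(40/10) = 10000
1 + SNR = 10001
log2(10001) = 13.2878566418
C = 200 * 1000 * 13.2878566418 = 2657571.3284 bps
C = 2657.571328 kbps -> 2657.57 kbps (2 dp)

2657.57


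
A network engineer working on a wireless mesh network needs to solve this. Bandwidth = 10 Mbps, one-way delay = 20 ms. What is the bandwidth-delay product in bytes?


Given: bandwidth = 10 Mbps, delay = 20 ms
BDP in bits = 10 * 10^6 * 20 / 1000
BDP in bits = 200000
BDP in bytes = 200000 / 8 = 25000

25000


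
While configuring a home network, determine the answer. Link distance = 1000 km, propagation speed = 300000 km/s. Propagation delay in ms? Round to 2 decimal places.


Given: distance = 1000 km, speed = 300000 km/s
Delay = distance / speed = 1000 / 300000 seconds
Delay in ms = 1000 * 1000 / 300000
Delay = 3.3333 ms
Rounded to 2 dp = 3.33 ms

3.33


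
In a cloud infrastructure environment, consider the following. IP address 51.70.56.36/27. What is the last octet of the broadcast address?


Given: IP = 51.70.56.36, prefix = /27
Host bits = 32 - 27 = 5
Network last octet = 36 AND mask = 32
Host part size = 2^5 - 1 = 31
Broadcast last octet = 32 OR 31 = 63

63


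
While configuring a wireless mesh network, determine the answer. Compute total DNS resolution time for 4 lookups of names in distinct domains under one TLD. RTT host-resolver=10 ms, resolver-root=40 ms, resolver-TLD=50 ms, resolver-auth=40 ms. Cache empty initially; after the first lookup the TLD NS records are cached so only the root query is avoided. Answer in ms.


Lookup 1 (cold cache): local + root + TLD + auth = 10 + 40 + 50 + 40 = 140 ms
Lookups 2..4 (TLD NS cached -> skip root; new domain -> still ask TLD and auth): local + TLD + auth = 10 + 50 + 40 = 100 ms each
Remaining 3 lookups: 3 * 100 = 300 ms
Total = 140 + 300 = 440 ms

440


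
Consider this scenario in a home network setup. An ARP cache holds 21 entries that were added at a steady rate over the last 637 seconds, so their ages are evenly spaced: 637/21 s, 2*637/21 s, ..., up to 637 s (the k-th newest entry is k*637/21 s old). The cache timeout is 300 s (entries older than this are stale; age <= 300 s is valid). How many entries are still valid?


Ages are k * 637/21 s for k = 1..21 (spacing = 30.3333 s).
Entry k is valid iff k * 637/21 <= 300 iff k <= 21 * 300 / 637 = 9.8901
n_valid = floor(9.8901) = 9
(n_stale = 21 - 9 = 12)

9


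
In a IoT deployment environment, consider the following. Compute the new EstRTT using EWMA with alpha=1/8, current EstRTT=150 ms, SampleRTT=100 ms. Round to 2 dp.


Given: EstRTT = 150 ms, SampleRTT = 100 ms, alpha = 1/8
New EstRTT = (1 - alpha) * EstRTT + alpha * SampleRTT
(7/8) * 150 = 131.25
(1/8) * 100 = 12.5
New EstRTT = 131.25 + 12.5 = 143.75 ms -> 143.75 ms (2 dp)

143.75


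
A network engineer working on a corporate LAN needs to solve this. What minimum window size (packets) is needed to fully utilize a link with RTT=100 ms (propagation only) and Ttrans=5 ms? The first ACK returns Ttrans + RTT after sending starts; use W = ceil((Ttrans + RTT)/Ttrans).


Given: Ttrans = 5 ms, RTT = 100 ms (= 2 * Tprop, Tprop = 50 ms)
Time until first ACK returns = Ttrans + RTT = 5 + 100 = 105 ms
Need W * Ttrans >= Ttrans + RTT  ->  W >= (Ttrans + RTT) / Ttrans
(Ttrans + RTT) / Ttrans = 105 / 5 = 21
W_min = ceil(21) = 21

21


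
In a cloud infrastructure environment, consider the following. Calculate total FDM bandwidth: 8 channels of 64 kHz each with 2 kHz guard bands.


Given: 8 channels, 64 kHz each, guard = 2 kHz
Channel bandwidth = 8 * 64 = 512 kHz
Guard bands = 7 gaps * 2 kHz = 14 kHz
Total = 512 + 14 = 526 kHz

526


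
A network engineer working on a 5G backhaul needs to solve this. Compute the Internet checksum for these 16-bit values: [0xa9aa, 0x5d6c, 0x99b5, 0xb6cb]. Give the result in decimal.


Given words: [0xa9aa, 0x5d6c, 0x99b5, 0xb6cb]
Step 1: Sum all words
Raw sum = 43434 + 23916 + 39349 + 46795 = 153494
Step 2: Fold carry: (22422 + 2) = 22424
One's complement = ~22424 & 0xFFFF = 43111

43111


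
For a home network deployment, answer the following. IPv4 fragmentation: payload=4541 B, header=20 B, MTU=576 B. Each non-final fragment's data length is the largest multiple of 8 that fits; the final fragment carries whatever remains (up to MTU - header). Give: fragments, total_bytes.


Max data per non-final fragment = floor((MTU - header)/8)*8 = floor((576 - 20)/8)*8 = floor(556/8)*8 = 552 B
Final fragment needs no 8-byte alignment: it can carry up to MTU - header = 556 B
Non-final fragments needed = ceil((payload - 556) / 552) = ceil(3985/552) = ceil(7.2192) = 8
Number of fragments = 8 + 1 = 9
Fragment sizes (data): 8 * 552 B + 125 B (last, 125 <= 556 OK)
Total bytes sent = payload + n_frags * header = 4541 + 9*20 = 4541 + 180 = 4721 B

9, 4721


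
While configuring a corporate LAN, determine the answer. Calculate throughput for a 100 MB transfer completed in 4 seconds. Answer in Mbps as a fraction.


Given: file = 100 MB, time = 4 s
File in Mb = 100 * 8 = 800 Mb
Throughput = 800 / 4 Mbps
Throughput = 200 Mbps

200


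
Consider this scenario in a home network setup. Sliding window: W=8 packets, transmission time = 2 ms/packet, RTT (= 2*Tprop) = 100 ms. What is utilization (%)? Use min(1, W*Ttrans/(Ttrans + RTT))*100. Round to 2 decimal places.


Given: W = 8, Ttrans = 2 ms, RTT = 100 ms (= 2 * Tprop, Tprop = 50 ms)
Cycle time = Ttrans + RTT = 2 + 100 = 102 ms (first packet sent until its ACK returns)
W * Ttrans = 8 * 2 = 16 ms of sending per cycle
W * Ttrans / (Ttrans + RTT) = 16 / 102 = 0.156863
U = min(1, 0.156863) = 0.156863
U% = 15.69%

15.69


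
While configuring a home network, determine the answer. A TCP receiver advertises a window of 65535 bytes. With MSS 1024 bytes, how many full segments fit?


Given: RWND = 65535 bytes, MSS = 1024 bytes
Full segments = floor(RWND / MSS)
Full segments = floor(65535 / 1024)
Full segments = floor(63.999) = 63

63


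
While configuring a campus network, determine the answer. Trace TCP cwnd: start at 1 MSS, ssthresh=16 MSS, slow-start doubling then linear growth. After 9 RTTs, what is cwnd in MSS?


RTT 0: cwnd = 1 MSS (initial)
RTT 1: cwnd = 2 MSS (slow start, doubled)
RTT 2: cwnd = 4 MSS (slow start, doubled)
RTT 3: cwnd = 8 MSS (slow start, doubled)
RTT 4: cwnd = 16 MSS (slow start, doubled)
RTT 5: cwnd = 17 MSS (congestion avoidance, +1)
RTT 6: cwnd = 18 MSS (congestion avoidance, +1)
RTT 7: cwnd = 19 MSS (congestion avoidance, +1)
RTT 8: cwnd = 20 MSS (congestion avoidance, +1)
RTT 9: cwnd = 21 MSS (congestion avoidance, +1)

21


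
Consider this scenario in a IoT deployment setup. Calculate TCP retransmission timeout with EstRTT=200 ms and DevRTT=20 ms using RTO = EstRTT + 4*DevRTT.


Given: EstRTT = 200 ms, DevRTT = 20 ms
Timeout = EstRTT + 4 * DevRTT
4 * DevRTT = 4 * 20 = 80
Timeout = 200 + 80 = 280 ms

280


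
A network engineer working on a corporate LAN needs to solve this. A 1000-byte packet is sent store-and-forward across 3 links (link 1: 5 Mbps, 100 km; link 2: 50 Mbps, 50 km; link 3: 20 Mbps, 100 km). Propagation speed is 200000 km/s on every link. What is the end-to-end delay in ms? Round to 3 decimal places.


Packet = 1000 bytes = 8000 bits. Store-and-forward: sum (t_trans + t_prop) per link.
Link 1: t_trans = 8000/(5*10^6) s = 1.6000 ms; t_prop = 100/200000 s = 0.5000 ms; subtotal = 2.1000 ms
Link 2: t_trans = 8000/(50*10^6) s = 0.1600 ms; t_prop = 50/200000 s = 0.2500 ms; subtotal = 0.4100 ms
Link 3: t_trans = 8000/(20*10^6) s = 0.4000 ms; t_prop = 100/200000 s = 0.5000 ms; subtotal = 0.9000 ms
End-to-end = 2.1000 + 0.4100 + 0.9000 = 3.4100 ms -> 3.410 ms (3 dp)

3.410


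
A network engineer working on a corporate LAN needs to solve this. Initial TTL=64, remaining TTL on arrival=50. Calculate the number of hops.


Given: initial TTL = 64, received TTL = 50
Hops = initial TTL - received TTL
Hops = 64 - 50 = 14

14


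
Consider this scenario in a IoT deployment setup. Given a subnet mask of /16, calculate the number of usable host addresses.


Given: subnet mask /16
Host bits = 32 - 16 = 16
Total addresses = 2^16 = 65536
Usable hosts = 65536 - 2 (network + broadcast) = 65534

65534


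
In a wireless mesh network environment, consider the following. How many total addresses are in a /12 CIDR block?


Given: CIDR prefix /12
Host bits = 32 - 12 = 20
Total addresses = 2^20 = 1048576

1048576


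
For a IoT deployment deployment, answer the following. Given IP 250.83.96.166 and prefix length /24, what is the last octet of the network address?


Given: IP = 250.83.96.166, prefix = /24
Subnet mask = 255.255.255.0
Last octet of IP: 166
Last octet of mask: 0
Network last octet = 166 AND 0 = 0

0


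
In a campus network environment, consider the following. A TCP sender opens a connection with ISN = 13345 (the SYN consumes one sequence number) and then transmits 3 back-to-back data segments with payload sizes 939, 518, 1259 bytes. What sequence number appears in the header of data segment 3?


The SYN occupies sequence number ISN = 13345, so the first data byte is ISN + 1 = 13346.
SEQ of data segment i = (ISN + 1) + sum of payload sizes of segments 1..i-1.
Segment 1: SEQ = 13346, payload = 939 bytes
Segment 2: SEQ = 14285, payload = 518 bytes
Segment 3: SEQ = 14803, payload = 1259 bytes
SEQ of segment 3 = 13346 + 939 + 518 = 14803

14803


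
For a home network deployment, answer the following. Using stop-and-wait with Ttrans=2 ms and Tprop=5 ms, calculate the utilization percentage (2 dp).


Given: Ttrans = 2 ms, Tprop = 5 ms
RTT = 2 * Tprop = 2 * 5 = 10 ms
U = Ttrans / (Ttrans + RTT)
U = 2 / (2 + 10)
U = 2 / 12 = 0.166667
U% = 16.67%

16.67


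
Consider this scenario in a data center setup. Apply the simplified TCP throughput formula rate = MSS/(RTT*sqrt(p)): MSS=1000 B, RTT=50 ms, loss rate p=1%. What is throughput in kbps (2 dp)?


Given: MSS = 1000 bytes, RTT = 50 ms, loss = 1%
RTT in seconds = 50 / 1000 = 0.05
Loss rate = 1% = 0.01
sqrt(loss) = sqrt(0.01) = 0.1
Throughput (bytes/s) = 1000 / (0.05 * 0.1) = 200000.0000
Throughput (kbps) = 200000.0000 * 8 / 1000 = 1600.000000 -> 1600.00 kbps (2 dp)

1600.00


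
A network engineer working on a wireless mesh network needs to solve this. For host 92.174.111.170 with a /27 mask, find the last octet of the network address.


Given: IP = 92.174.111.170, prefix = /27
Subnet mask = 255.255.255.224
Last octet of IP: 170
Last octet of mask: 224
Network last octet = 170 AND 224 = 160

160


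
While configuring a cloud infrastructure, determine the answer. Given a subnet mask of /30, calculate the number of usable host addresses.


Given: subnet mask /30
Host bits = 32 - 30 = 2
Total addresses = 2^2 = 4
Usable hosts = 4 - 2 (network + broadcast) = 2

2


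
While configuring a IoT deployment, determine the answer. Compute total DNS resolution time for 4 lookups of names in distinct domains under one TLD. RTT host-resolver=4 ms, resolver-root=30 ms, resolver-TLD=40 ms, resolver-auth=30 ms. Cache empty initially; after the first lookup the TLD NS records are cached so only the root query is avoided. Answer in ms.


Lookup 1 (cold cache): local + root + TLD + auth = 4 + 30 + 40 + 30 = 104 ms
Lookups 2..4 (TLD NS cached -> skip root; new domain -> still ask TLD and auth): local + TLD + auth = 4 + 40 + 30 = 74 ms each
Remaining 3 lookups: 3 * 74 = 222 ms
Total = 104 + 222 = 326 ms

326


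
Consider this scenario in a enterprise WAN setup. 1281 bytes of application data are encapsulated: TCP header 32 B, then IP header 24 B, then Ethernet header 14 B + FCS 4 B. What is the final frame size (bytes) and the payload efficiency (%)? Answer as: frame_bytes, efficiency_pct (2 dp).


TCP segment = 1281 + 32 = 1313 B
IP packet = 1313 + 24 = 1337 B
Ethernet frame = 1337 + 14 + 4 = 1355 B
Efficiency = app / frame = 1281 / 1355 = 0.945387 = 94.5387% -> 94.54% (2 dp)

1355, 94.54


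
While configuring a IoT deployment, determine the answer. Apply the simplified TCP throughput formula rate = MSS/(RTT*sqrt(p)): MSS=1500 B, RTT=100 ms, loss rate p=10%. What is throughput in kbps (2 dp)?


Given: MSS = 1500 bytes, RTT = 100 ms, loss = 10%
RTT in seconds = 100 / 1000 = 0.1
Loss rate = 10% = 0.1
sqrt(loss) = sqrt(0.1) = 0.316227766017
Throughput (bytes/s) = 1500 / (0.1 * 0.316227766017) = 47434.1649
Throughput (kbps) = 47434.1649 * 8 / 1000 = 379.473319 -> 379.47 kbps (2 dp)

379.47


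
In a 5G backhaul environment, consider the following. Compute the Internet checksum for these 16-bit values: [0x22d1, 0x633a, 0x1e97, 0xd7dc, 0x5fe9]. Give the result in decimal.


Given words: [0x22d1, 0x633a, 0x1e97, 0xd7dc, 0x5fe9]
Step 1: Sum all words
Raw sum = 8913 + 25402 + 7831 + 55260 + 24553 = 121959
Step 2: Fold carry: (56423 + 1) = 56424
One's complement = ~56424 & 0xFFFF = 9111

9111


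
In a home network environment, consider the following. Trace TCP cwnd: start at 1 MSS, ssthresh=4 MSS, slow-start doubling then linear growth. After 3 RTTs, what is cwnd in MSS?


RTT 0: cwnd = 1 MSS (initial)
RTT 1: cwnd = 2 MSS (slow start, doubled)
RTT 2: cwnd = 4 MSS (slow start, doubled)
RTT 3: cwnd = 5 MSS (congestion avoidance, +1)

5


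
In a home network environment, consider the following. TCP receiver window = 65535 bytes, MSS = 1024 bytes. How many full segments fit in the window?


Given: RWND = 65535 bytes, MSS = 1024 bytes
Full segments = floor(RWND / MSS)
Full segments = floor(65535 / 1024)
Full segments = floor(63.999) = 63

63


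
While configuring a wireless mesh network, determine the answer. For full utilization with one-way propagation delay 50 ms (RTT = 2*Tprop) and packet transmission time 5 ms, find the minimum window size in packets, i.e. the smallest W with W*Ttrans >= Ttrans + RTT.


Given: Ttrans = 5 ms, RTT = 100 ms (= 2 * Tprop, Tprop = 50 ms)
Time until first ACK returns = Ttrans + RTT = 5 + 100 = 105 ms
Need W * Ttrans >= Ttrans + RTT  ->  W >= (Ttrans + RTT) / Ttrans
(Ttrans + RTT) / Ttrans = 105 / 5 = 21
W_min = ceil(21) = 21

21


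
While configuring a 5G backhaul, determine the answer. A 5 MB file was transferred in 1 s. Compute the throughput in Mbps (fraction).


Given: file = 5 MB, time = 1 s
File in Mb = 5 * 8 = 40 Mb
Throughput = 40 / 1 Mbps
Throughput = 40 Mbps

40


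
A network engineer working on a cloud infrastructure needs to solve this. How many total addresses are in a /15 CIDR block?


Given: CIDR prefix /15
Host bits = 32 - 15 = 17
Total addresses = 2^17 = 131072

131072


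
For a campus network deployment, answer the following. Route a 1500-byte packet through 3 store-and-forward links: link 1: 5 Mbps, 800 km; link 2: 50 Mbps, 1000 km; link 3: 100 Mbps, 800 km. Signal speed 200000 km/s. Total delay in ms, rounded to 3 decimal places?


Packet = 1500 bytes = 12000 bits. Store-and-forward: sum (t_trans + t_prop) per link.
Link 1: t_trans = 12000/(5*10^6) s = 2.4000 ms; t_prop = 800/200000 s = 4.0000 ms; subtotal = 6.4000 ms
Link 2: t_trans = 12000/(50*10^6) s = 0.2400 ms; t_prop = 1000/200000 s = 5.0000 ms; subtotal = 5.2400 ms
Link 3: t_trans = 12000/(100*10^6) s = 0.1200 ms; t_prop = 800/200000 s = 4.0000 ms; subtotal = 4.1200 ms
End-to-end = 6.4000 + 5.2400 + 4.1200 = 15.7600 ms -> 15.760 ms (3 dp)

15.760


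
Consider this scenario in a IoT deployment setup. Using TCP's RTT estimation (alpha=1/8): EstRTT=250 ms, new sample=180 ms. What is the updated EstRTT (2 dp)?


Given: EstRTT = 250 ms, SampleRTT = 180 ms, alpha = 1/8
New EstRTT = (1 - alpha) * EstRTT + alpha * SampleRTT
(7/8) * 250 = 218.75
(1/8) * 180 = 22.5
New EstRTT = 218.75 + 22.5 = 241.25 ms -> 241.25 ms (2 dp)

241.25


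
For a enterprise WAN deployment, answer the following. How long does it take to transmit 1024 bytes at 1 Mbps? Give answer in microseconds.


Given: packet = 1024 bytes, bandwidth = 1 Mbps
Packet in bits = 1024 * 8 = 8192 bits
Bandwidth = 1 * 10^6 = 1000000 bps
Time = 8192 / 1000000 seconds
Time in us = 8192 * 10^6 / 1000000 = 8192

8192


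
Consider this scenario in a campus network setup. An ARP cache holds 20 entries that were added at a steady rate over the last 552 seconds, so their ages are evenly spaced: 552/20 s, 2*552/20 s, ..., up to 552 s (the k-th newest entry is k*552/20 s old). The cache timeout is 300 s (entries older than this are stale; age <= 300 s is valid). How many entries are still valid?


Ages are k * 552/20 s for k = 1..20 (spacing = 27.6000 s).
Entry k is valid iff k * 552/20 <= 300 iff k <= 20 * 300 / 552 = 10.8696
n_valid = floor(10.8696) = 10
(n_stale = 20 - 10 = 10)

10


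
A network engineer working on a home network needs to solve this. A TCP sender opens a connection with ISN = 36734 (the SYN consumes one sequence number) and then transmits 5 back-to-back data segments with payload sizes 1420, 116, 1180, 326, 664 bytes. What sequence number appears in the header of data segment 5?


The SYN occupies sequence number ISN = 36734, so the first data byte is ISN + 1 = 36735.
SEQ of data segment i = (ISN + 1) + sum of payload sizes of segments 1..i-1.
Segment 1: SEQ = 36735, payload = 1420 bytes
Segment 2: SEQ = 38155, payload = 116 bytes
Segment 3: SEQ = 38271, payload = 1180 bytes
Segment 4: SEQ = 39451, payload = 326 bytes
Segment 5: SEQ = 39777, payload = 664 bytes
SEQ of segment 5 = 36735 + 1420 + 116 + 1180 + 326 = 39777

39777


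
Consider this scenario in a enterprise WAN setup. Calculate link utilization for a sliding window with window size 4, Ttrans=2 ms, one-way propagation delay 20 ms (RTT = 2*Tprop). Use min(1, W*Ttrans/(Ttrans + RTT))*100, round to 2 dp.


Given: W = 4, Ttrans = 2 ms, RTT = 40 ms (= 2 * Tprop, Tprop = 20 ms)
Cycle time = Ttrans + RTT = 2 + 40 = 42 ms (first packet sent until its ACK returns)
W * Ttrans = 4 * 2 = 8 ms of sending per cycle
W * Ttrans / (Ttrans + RTT) = 8 / 42 = 0.190476
U = min(1, 0.190476) = 0.190476
U% = 19.05%

19.05


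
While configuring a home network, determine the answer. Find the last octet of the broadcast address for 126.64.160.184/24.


Given: IP = 126.64.160.184, prefix = /24
Host bits = 32 - 24 = 8
Network last octet = 184 AND mask = 0
Host part size = 2^8 - 1 = 255
Broadcast last octet = 0 OR 255 = 255

255


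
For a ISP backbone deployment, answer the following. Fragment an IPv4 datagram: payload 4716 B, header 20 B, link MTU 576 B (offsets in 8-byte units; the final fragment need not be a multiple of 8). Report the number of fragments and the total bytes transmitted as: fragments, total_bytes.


Max data per non-final fragment = floor((MTU - header)/8)*8 = floor((576 - 20)/8)*8 = floor(556/8)*8 = 552 B
Final fragment needs no 8-byte alignment: it can carry up to MTU - header = 556 B
Non-final fragments needed = ceil((payload - 556) / 552) = ceil(4160/552) = ceil(7.5362) = 8
Number of fragments = 8 + 1 = 9
Fragment sizes (data): 8 * 552 B + 300 B (last, 300 <= 556 OK)
Total bytes sent = payload + n_frags * header = 4716 + 9*20 = 4716 + 180 = 4896 B

9, 4896


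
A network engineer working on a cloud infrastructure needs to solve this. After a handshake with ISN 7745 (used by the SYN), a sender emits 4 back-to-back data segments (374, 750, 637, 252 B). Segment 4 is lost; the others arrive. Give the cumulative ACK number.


SYN uses sequence number 7745; first data byte = ISN + 1 = 7746.
Segment 1: SEQ = 7746, len = 374 B, covers [7746, 8119]
Segment 2: SEQ = 8120, len = 750 B, covers [8120, 8869]
Segment 3: SEQ = 8870, len = 637 B, covers [8870, 9506]
Segment 4: SEQ = 9507, len = 252 B, covers [9507, 9758] [LOST]
In-order data received: bytes [7746, 9506] (segments 1..3).
Segment 4 missing -> gap begins at byte 9507.
Cumulative ACK = next expected in-order byte = 7746 + 374 + 750 + 637 = 9507

9507


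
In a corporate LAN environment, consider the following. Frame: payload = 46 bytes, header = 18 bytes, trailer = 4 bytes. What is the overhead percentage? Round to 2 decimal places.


Given: payload = 46 B, header = 18 B, trailer = 4 B
Overhead bytes = header + trailer = 18 + 4 = 22
Total frame = payload + overhead = 46 + 22 = 68
Overhead % = 22 / 68 * 100 = 32.3529% -> 32.35% (2 dp)

32.35


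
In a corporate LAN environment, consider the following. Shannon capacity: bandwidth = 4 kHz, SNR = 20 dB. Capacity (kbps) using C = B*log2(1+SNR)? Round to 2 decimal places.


Given: B = 4 kHz, SNR = 20 dB
SNR linear = 10^(20/10) = 100
1 + SNR = 101
log2(101) = 6.6582114828
C = 4 * 1000 * 6.6582114828 = 26632.8459 bps
C = 26.632846 kbps -> 26.63 kbps (2 dp)

26.63


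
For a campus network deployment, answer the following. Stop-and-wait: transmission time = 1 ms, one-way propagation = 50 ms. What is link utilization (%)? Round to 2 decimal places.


Given: Ttrans = 1 ms, Tprop = 50 ms
RTT = 2 * Tprop = 2 * 50 = 100 ms
U = Ttrans / (Ttrans + RTT)
U = 1 / (1 + 100)
U = 1 / 101 = 0.009901
U% = 0.99%

0.99


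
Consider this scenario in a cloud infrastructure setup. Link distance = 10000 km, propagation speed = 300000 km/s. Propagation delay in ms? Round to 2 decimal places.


Given: distance = 10000 km, speed = 300000 km/s
Delay = distance / speed = 10000 / 300000 seconds
Delay in ms = 10000 * 1000 / 300000
Delay = 33.3333 ms
Rounded to 2 dp = 33.33 ms

33.33


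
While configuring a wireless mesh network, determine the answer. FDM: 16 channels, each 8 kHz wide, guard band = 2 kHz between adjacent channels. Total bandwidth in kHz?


Given: 16 channels, 8 kHz each, guard = 2 kHz
Channel bandwidth = 16 * 8 = 128 kHz
Guard bands = 15 gaps * 2 kHz = 30 kHz
Total = 128 + 30 = 158 kHz

158


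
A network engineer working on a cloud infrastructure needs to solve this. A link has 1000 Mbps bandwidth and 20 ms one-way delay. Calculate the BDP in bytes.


Given: bandwidth = 1000 Mbps, delay = 20 ms
BDP in bits = 1000 * 10^6 * 20 / 1000
BDP in bits = 20000000
BDP in bytes = 20000000 / 8 = 2500000

2500000


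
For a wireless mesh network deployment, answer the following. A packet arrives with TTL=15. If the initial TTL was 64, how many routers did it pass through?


Given: initial TTL = 64, received TTL = 15
Hops = initial TTL - received TTL
Hops = 64 - 15 = 49

49


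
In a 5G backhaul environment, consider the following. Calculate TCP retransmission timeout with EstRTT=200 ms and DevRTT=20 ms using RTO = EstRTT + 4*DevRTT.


Given: EstRTT = 200 ms, DevRTT = 20 ms
Timeout = EstRTT + 4 * DevRTT
4 * DevRTT = 4 * 20 = 80
Timeout = 200 + 80 = 280 ms

280


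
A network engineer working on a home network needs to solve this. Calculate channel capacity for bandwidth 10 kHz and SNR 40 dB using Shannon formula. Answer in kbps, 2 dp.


Given: B = 10 kHz, SNR = 40 dB
SNR linear = 10^(40/10) = 10000
1 + SNR = 10001
log2(10001) = 13.2878566418
C = 10 * 1000 * 13.2878566418 = 132878.5664 bps
C = 132.878566 kbps -> 132.88 kbps (2 dp)

132.88


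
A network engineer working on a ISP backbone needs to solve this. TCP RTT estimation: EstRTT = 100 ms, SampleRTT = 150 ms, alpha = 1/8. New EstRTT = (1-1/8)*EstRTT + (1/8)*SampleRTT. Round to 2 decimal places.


Given: EstRTT = 100 ms, SampleRTT = 150 ms, alpha = 1/8
New EstRTT = (1 - alpha) * EstRTT + alpha * SampleRTT
(7/8) * 100 = 87.5
(1/8) * 150 = 18.75
New EstRTT = 87.5 + 18.75 = 106.25 ms -> 106.25 ms (2 dp)

106.25


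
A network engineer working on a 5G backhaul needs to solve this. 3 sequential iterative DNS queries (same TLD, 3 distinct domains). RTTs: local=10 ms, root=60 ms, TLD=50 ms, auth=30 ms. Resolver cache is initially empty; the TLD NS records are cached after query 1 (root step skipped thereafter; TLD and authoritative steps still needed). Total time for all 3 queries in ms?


Lookup 1 (cold cache): local + root + TLD + auth = 10 + 60 + 50 + 30 = 150 ms
Lookups 2..3 (TLD NS cached -> skip root; new domain -> still ask TLD and auth): local + TLD + auth = 10 + 50 + 30 = 90 ms each
Remaining 2 lookups: 2 * 90 = 180 ms
Total = 150 + 180 = 330 ms

330


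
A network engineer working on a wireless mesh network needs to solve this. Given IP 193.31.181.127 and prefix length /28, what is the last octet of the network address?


Given: IP = 193.31.181.127, prefix = /28
Subnet mask = 255.255.255.240
Last octet of IP: 127
Last octet of mask: 240
Network last octet = 127 AND 240 = 112

112


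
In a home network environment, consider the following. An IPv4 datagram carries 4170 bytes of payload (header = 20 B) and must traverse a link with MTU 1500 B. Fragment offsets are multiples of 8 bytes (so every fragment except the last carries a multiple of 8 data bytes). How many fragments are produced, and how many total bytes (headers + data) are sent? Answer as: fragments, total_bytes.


Max data per non-final fragment = floor((MTU - header)/8)*8 = floor((1500 - 20)/8)*8 = floor(1480/8)*8 = 1480 B
Final fragment needs no 8-byte alignment: it can carry up to MTU - header = 1480 B
Non-final fragments needed = ceil((payload - 1480) / 1480) = ceil(2690/1480) = ceil(1.8176) = 2
Number of fragments = 2 + 1 = 3
Fragment sizes (data): 2 * 1480 B + 1210 B (last, 1210 <= 1480 OK)
Total bytes sent = payload + n_frags * header = 4170 + 3*20 = 4170 + 60 = 4230 B

3, 4230


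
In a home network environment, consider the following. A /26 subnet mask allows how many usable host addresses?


Given: subnet mask /26
Host bits = 32 - 26 = 6
Total addresses = 2^6 = 64
Usable hosts = 64 - 2 (network + broadcast) = 62

62


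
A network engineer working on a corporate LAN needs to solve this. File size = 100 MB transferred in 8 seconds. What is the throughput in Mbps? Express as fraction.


Given: file = 100 MB, time = 8 s
File in Mb = 100 * 8 = 800 Mb
Throughput = 800 / 8 Mbps
Throughput = 100 Mbps

100


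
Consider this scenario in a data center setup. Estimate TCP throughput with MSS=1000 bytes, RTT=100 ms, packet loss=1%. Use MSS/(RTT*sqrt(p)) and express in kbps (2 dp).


Given: MSS = 1000 bytes, RTT = 100 ms, loss = 1%
RTT in seconds = 100 / 1000 = 0.1
Loss rate = 1% = 0.01
sqrt(loss) = sqrt(0.01) = 0.1
Throughput (bytes/s) = 1000 / (0.1 * 0.1) = 100000.0000
Throughput (kbps) = 100000.0000 * 8 / 1000 = 800.000000 -> 800.00 kbps (2 dp)

800.00


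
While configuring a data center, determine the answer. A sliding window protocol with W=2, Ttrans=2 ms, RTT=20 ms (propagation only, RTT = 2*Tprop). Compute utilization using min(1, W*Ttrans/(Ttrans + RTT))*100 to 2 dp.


Given: W = 2, Ttrans = 2 ms, RTT = 20 ms (= 2 * Tprop, Tprop = 10 ms)
Cycle time = Ttrans + RTT = 2 + 20 = 22 ms (first packet sent until its ACK returns)
W * Ttrans = 2 * 2 = 4 ms of sending per cycle
W * Ttrans / (Ttrans + RTT) = 4 / 22 = 0.181818
U = min(1, 0.181818) = 0.181818
U% = 18.18%

18.18


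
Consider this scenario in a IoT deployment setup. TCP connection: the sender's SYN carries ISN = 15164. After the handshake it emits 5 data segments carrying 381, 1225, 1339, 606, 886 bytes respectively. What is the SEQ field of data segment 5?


The SYN occupies sequence number ISN = 15164, so the first data byte is ISN + 1 = 15165.
SEQ of data segment i = (ISN + 1) + sum of payload sizes of segments 1..i-1.
Segment 1: SEQ = 15165, payload = 381 bytes
Segment 2: SEQ = 15546, payload = 1225 bytes
Segment 3: SEQ = 16771, payload = 1339 bytes
Segment 4: SEQ = 18110, payload = 606 bytes
Segment 5: SEQ = 18716, payload = 886 bytes
SEQ of segment 5 = 15165 + 381 + 1225 + 1339 + 606 = 18716

18716


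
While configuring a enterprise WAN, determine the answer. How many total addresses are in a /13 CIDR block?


Given: CIDR prefix /13
Host bits = 32 - 13 = 19
Total addresses = 2^19 = 524288

524288


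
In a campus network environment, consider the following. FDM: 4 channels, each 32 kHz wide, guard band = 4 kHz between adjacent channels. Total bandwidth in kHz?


Given: 4 channels, 32 kHz each, guard = 4 kHz
Channel bandwidth = 4 * 32 = 128 kHz
Guard bands = 3 gaps * 4 kHz = 12 kHz
Total = 128 + 12 = 140 kHz

140


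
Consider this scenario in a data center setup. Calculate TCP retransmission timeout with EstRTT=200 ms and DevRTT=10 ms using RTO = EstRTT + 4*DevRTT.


Given: EstRTT = 200 ms, DevRTT = 10 ms
Timeout = EstRTT + 4 * DevRTT
4 * DevRTT = 4 * 10 = 40
Timeout = 200 + 40 = 240 ms

240


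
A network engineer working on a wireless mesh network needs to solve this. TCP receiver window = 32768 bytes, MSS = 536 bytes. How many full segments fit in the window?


Given: RWND = 32768 bytes, MSS = 536 bytes
Full segments = floor(RWND / MSS)
Full segments = floor(32768 / 536)
Full segments = floor(61.1343) = 61

61


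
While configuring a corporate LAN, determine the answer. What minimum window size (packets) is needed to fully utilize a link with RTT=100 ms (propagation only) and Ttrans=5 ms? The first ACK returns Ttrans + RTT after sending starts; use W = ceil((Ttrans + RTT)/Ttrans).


Given: Ttrans = 5 ms, RTT = 100 ms (= 2 * Tprop, Tprop = 50 ms)
Time until first ACK returns = Ttrans + RTT = 5 + 100 = 105 ms
Need W * Ttrans >= Ttrans + RTT  ->  W >= (Ttrans + RTT) / Ttrans
(Ttrans + RTT) / Ttrans = 105 / 5 = 21
W_min = ceil(21) = 21

21


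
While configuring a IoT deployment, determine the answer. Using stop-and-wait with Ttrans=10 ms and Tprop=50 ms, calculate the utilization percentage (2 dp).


Given: Ttrans = 10 ms, Tprop = 50 ms
RTT = 2 * Tprop = 2 * 50 = 100 ms
U = Ttrans / (Ttrans + RTT)
U = 10 / (10 + 100)
U = 10 / 110 = 0.090909
U% = 9.09%

9.09


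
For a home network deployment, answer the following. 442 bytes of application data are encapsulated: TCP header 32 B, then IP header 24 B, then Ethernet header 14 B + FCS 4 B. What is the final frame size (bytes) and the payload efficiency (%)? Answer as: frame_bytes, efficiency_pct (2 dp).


TCP segment = 442 + 32 = 474 B
IP packet = 474 + 24 = 498 B
Ethernet frame = 498 + 14 + 4 = 516 B
Efficiency = app / frame = 442 / 516 = 0.856589 = 85.6589% -> 85.66% (2 dp)

516, 85.66


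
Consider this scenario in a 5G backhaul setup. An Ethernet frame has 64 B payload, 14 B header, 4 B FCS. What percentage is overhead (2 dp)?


Given: payload = 64 B, header = 14 B, trailer = 4 B
Overhead bytes = header + trailer = 14 + 4 = 18
Total frame = payload + overhead = 64 + 18 = 82
Overhead % = 18 / 82 * 100 = 21.9512% -> 21.95% (2 dp)

21.95


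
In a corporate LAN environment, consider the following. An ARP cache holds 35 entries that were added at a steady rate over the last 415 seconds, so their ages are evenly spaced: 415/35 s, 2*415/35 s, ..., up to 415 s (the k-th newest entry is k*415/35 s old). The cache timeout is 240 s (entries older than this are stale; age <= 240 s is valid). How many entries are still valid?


Ages are k * 415/35 s for k = 1..35 (spacing = 11.8571 s).
Entry k is valid iff k * 415/35 <= 240 iff k <= 35 * 240 / 415 = 20.2410
n_valid = floor(20.2410) = 20
(n_stale = 35 - 20 = 15)

20


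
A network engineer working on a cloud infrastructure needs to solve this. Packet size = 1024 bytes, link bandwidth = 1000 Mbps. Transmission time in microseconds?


Given: packet = 1024 bytes, bandwidth = 1000 Mbps
Packet in bits = 1024 * 8 = 8192 bits
Bandwidth = 1000 * 10^6 = 1000000000 bps
Time = 8192 / 1000000000 seconds
Time in us = 8192 * 10^6 / 1000000000 = 8.192

8.192


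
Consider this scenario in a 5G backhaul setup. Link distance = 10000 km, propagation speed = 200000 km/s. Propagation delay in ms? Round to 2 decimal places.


Given: distance = 10000 km, speed = 200000 km/s
Delay = distance / speed = 10000 / 200000 seconds
Delay in ms = 10000 * 1000 / 200000
Delay = 50.0000 ms
Rounded to 2 dp = 50.00 ms

50.00


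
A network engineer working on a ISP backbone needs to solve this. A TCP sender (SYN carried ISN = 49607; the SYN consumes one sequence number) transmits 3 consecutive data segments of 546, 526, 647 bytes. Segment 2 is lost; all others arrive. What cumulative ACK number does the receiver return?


SYN uses sequence number 49607; first data byte = ISN + 1 = 49608.
Segment 1: SEQ = 49608, len = 546 B, covers [49608, 50153]
Segment 2: SEQ = 50154, len = 526 B, covers [50154, 50679] [LOST]
Segment 3: SEQ = 50680, len = 647 B, covers [50680, 51326]
In-order data received: bytes [49608, 50153] (segments 1..1).
Segment 2 missing -> gap begins at byte 50154; later segments buffered out of order.
Cumulative ACK = next expected in-order byte = 49608 + 546 = 50154

50154


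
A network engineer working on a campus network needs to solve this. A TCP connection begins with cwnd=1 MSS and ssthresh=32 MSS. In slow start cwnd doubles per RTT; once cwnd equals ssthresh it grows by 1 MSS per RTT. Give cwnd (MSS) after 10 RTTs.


RTT 0: cwnd = 1 MSS (initial)
RTT 1: cwnd = 2 MSS (slow start, doubled)
RTT 2: cwnd = 4 MSS (slow start, doubled)
RTT 3: cwnd = 8 MSS (slow start, doubled)
RTT 4: cwnd = 16 MSS (slow start, doubled)
RTT 5: cwnd = 32 MSS (slow start, doubled)
RTT 6: cwnd = 33 MSS (congestion avoidance, +1)
RTT 7: cwnd = 34 MSS (congestion avoidance, +1)
RTT 8: cwnd = 35 MSS (congestion avoidance, +1)
RTT 9: cwnd = 36 MSS (congestion avoidance, +1)
RTT 10: cwnd = 37 MSS (congestion avoidance, +1)

37


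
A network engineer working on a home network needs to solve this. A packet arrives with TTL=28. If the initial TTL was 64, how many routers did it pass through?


Given: initial TTL = 64, received TTL = 28
Hops = initial TTL - received TTL
Hops = 64 - 28 = 36

36


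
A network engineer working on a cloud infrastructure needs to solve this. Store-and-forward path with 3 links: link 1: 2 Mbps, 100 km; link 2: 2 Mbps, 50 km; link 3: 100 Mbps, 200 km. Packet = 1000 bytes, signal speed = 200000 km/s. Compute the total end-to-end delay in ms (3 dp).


Packet = 1000 bytes = 8000 bits. Store-and-forward: sum (t_trans + t_prop) per link.
Link 1: t_trans = 8000/(2*10^6) s = 4.0000 ms; t_prop = 100/200000 s = 0.5000 ms; subtotal = 4.5000 ms
Link 2: t_trans = 8000/(2*10^6) s = 4.0000 ms; t_prop = 50/200000 s = 0.2500 ms; subtotal = 4.2500 ms
Link 3: t_trans = 8000/(100*10^6) s = 0.0800 ms; t_prop = 200/200000 s = 1.0000 ms; subtotal = 1.0800 ms
End-to-end = 4.5000 + 4.2500 + 1.0800 = 9.8300 ms -> 9.830 ms (3 dp)

9.830


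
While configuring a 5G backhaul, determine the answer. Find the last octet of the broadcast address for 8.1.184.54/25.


Given: IP = 8.1.184.54, prefix = /25
Host bits = 32 - 25 = 7
Network last octet = 54 AND mask = 0
Host part size = 2^7 - 1 = 127
Broadcast last octet = 0 OR 127 = 127

127


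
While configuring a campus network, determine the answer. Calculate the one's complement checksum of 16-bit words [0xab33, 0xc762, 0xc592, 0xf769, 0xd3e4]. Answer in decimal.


Given words: [0xab33, 0xc762, 0xc592, 0xf769, 0xd3e4]
Step 1: Sum all words
Raw sum = 43827 + 51042 + 50578 + 63337 + 54244 = 263028
Step 2: Fold carry: (884 + 4) = 888
One's complement = ~888 & 0xFFFF = 64647

64647


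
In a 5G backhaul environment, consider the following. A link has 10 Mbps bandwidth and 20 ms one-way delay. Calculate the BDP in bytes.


Given: bandwidth = 10 Mbps, delay = 20 ms
BDP in bits = 10 * 10^6 * 20 / 1000
BDP in bits = 200000
BDP in bytes = 200000 / 8 = 25000

25000


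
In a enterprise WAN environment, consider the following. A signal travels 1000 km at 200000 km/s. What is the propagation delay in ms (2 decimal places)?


Given: distance = 1000 km, speed = 200000 km/s
Delay = distance / speed = 1000 / 200000 seconds
Delay in ms = 1000 * 1000 / 200000
Delay = 5.0000 ms
Rounded to 2 dp = 5.00 ms

5.00


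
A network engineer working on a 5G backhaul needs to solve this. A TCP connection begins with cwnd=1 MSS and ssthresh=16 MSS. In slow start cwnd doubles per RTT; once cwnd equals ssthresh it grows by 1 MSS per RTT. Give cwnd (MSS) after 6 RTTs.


RTT 0: cwnd = 1 MSS (initial)
RTT 1: cwnd = 2 MSS (slow start, doubled)
RTT 2: cwnd = 4 MSS (slow start, doubled)
RTT 3: cwnd = 8 MSS (slow start, doubled)
RTT 4: cwnd = 16 MSS (slow start, doubled)
RTT 5: cwnd = 17 MSS (congestion avoidance, +1)
RTT 6: cwnd = 18 MSS (congestion avoidance, +1)

18


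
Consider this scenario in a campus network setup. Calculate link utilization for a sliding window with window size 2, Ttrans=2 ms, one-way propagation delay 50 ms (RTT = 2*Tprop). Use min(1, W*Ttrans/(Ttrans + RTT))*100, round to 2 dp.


Given: W = 2, Ttrans = 2 ms, RTT = 100 ms (= 2 * Tprop, Tprop = 50 ms)
Cycle time = Ttrans + RTT = 2 + 100 = 102 ms (first packet sent until its ACK returns)
W * Ttrans = 2 * 2 = 4 ms of sending per cycle
W * Ttrans / (Ttrans + RTT) = 4 / 102 = 0.039216
U = min(1, 0.039216) = 0.039216
U% = 3.92%

3.92


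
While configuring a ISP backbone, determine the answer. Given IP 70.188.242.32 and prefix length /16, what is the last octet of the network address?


Given: IP = 70.188.242.32, prefix = /16
Subnet mask = 255.255.0.0
Last octet of IP: 32
Last octet of mask: 0
Network last octet = 32 AND 0 = 0

0


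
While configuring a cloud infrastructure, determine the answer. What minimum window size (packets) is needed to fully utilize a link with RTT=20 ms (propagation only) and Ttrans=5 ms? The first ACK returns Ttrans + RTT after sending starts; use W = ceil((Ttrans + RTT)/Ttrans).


Given: Ttrans = 5 ms, RTT = 20 ms (= 2 * Tprop, Tprop = 10 ms)
Time until first ACK returns = Ttrans + RTT = 5 + 20 = 25 ms
Need W * Ttrans >= Ttrans + RTT  ->  W >= (Ttrans + RTT) / Ttrans
(Ttrans + RTT) / Ttrans = 25 / 5 = 5
W_min = ceil(5) = 5

5


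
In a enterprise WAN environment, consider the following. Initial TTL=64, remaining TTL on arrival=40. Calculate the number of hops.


Given: initial TTL = 64, received TTL = 40
Hops = initial TTL - received TTL
Hops = 64 - 40 = 24

24


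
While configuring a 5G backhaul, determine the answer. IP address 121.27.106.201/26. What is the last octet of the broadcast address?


Given: IP = 121.27.106.201, prefix = /26
Host bits = 32 - 26 = 6
Network last octet = 201 AND mask = 192
Host part size = 2^6 - 1 = 63
Broadcast last octet = 192 OR 63 = 255

255
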